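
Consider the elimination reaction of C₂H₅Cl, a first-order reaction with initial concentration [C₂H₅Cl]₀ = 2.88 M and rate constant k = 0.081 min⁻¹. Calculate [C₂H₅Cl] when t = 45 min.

0.07523 M

Step 1: For a first-order reaction: [C₂H₅Cl] = [C₂H₅Cl]₀ × e^(-kt)
Step 2: [C₂H₅Cl] = 2.88 × e^(-0.081 × 45)
Step 3: [C₂H₅Cl] = 2.88 × e^(-3.645)
Step 4: [C₂H₅Cl] = 2.88 × 0.0261214 = 0.07523 M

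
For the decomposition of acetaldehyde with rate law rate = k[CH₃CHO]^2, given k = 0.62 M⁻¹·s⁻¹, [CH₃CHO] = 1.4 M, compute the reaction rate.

1.215 M/s

Step 1: Identify the rate law: rate = k[CH₃CHO]^2
Step 2: Substitute values: rate = 0.62 × (1.4)^2
Step 3: Calculate: rate = 0.62 × 1.96 = 1.2152 M/s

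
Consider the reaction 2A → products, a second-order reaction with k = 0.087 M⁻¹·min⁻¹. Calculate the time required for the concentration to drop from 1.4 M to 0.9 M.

4.561 min

Step 1: For second-order: t = (1/[A] - 1/[A]₀)/k
Step 2: t = (1/0.9 - 1/1.4)/0.087
Step 3: t = (1.111 - 0.7143)/0.087
Step 4: t = 0.3968/0.087 = 4.561 min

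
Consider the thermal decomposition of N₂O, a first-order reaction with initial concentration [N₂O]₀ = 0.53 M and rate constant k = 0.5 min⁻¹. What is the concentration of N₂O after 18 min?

6.541e-05 M

Step 1: For a first-order reaction: [N₂O] = [N₂O]₀ × e^(-kt)
Step 2: [N₂O] = 0.53 × e^(-0.5 × 18)
Step 3: [N₂O] = 0.53 × e^(-9)
Step 4: [N₂O] = 0.53 × 0.00012341 = 6.541e-05 M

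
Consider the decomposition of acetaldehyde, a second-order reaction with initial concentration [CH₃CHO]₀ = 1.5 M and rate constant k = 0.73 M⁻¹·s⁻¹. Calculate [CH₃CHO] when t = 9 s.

0.1382 M

Step 1: For a second-order reaction: 1/[CH₃CHO] = 1/[CH₃CHO]₀ + kt
Step 2: 1/[CH₃CHO] = 1/1.5 + 0.73 × 9
Step 3: 1/[CH₃CHO] = 0.6667 + 6.57 = 7.237
Step 4: [CH₃CHO] = 1/7.237 = 0.1382 M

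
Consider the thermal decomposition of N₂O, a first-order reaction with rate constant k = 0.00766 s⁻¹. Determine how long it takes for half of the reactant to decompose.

90.49 s

Step 1: For a first-order reaction, t₁/₂ = ln(2)/k
Step 2: t₁/₂ = ln(2)/0.00766
Step 3: t₁/₂ = 0.6931/0.00766 = 90.49 s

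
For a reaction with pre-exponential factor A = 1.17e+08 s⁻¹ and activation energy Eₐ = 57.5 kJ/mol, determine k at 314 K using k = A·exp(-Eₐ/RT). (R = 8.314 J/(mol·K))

3.18e-02 s⁻¹

Step 1: Use the Arrhenius equation: k = A × exp(-Eₐ/RT)
Step 2: Convert Eₐ to J/mol: 57.5 kJ/mol = 57500 J/mol
Step 3: Calculate the exponent: -Eₐ/(RT) = -57500/(8.314 × 314) = -22.02562
Step 4: k = 1.17e+08 × exp(-22.02562)
Step 5: k = 1.17e+08 × 2.71891e-10 = 3.1811e-02 s⁻¹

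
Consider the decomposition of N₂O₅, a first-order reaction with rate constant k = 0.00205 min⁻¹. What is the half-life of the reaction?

338.1 min

Step 1: For a first-order reaction, t₁/₂ = ln(2)/k
Step 2: t₁/₂ = ln(2)/0.00205
Step 3: t₁/₂ = 0.6931/0.00205 = 338.1 min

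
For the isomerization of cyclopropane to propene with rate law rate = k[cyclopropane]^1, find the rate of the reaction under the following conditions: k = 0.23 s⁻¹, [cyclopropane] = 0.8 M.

0.184 M/s

Step 1: Identify the rate law: rate = k[cyclopropane]^1
Step 2: Substitute values: rate = 0.23 × (0.8)^1
Step 3: Calculate: rate = 0.23 × 0.8 = 0.184 M/s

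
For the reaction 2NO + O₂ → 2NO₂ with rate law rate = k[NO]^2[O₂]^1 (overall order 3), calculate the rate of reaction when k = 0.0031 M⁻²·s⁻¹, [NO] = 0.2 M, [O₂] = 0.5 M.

6.2e-05 M/s

Step 1: The rate law is rate = k[NO]^2[O₂]^1, overall order = 2+1 = 3
Step 2: Substitute values: rate = 0.0031 × (0.2)^2 × (0.5)^1
Step 3: rate = 0.0031 × 0.04 × 0.5 = 6.2e-05 M/s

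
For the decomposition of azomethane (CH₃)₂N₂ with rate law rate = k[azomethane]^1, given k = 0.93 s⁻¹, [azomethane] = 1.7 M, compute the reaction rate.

1.581 M/s

Step 1: Identify the rate law: rate = k[azomethane]^1
Step 2: Substitute values: rate = 0.93 × (1.7)^1
Step 3: Calculate: rate = 0.93 × 1.7 = 1.581 M/s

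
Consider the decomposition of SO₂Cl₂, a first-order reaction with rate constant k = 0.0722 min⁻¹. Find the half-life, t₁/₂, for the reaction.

9.6 min

Step 1: For a first-order reaction, t₁/₂ = ln(2)/k
Step 2: t₁/₂ = ln(2)/0.0722
Step 3: t₁/₂ = 0.6931/0.0722 = 9.6 min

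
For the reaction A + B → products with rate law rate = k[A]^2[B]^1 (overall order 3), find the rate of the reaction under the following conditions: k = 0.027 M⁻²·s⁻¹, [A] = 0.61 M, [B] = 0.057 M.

0.0005727 M/s

Step 1: The rate law is rate = k[A]^2[B]^1, overall order = 2+1 = 3
Step 2: Substitute values: rate = 0.027 × (0.61)^2 × (0.057)^1
Step 3: rate = 0.027 × 0.3721 × 0.057 = 0.000572662 M/s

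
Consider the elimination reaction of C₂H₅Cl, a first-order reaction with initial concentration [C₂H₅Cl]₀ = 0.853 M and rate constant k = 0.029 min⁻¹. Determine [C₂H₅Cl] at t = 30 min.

0.3574 M

Step 1: For a first-order reaction: [C₂H₅Cl] = [C₂H₅Cl]₀ × e^(-kt)
Step 2: [C₂H₅Cl] = 0.853 × e^(-0.029 × 30)
Step 3: [C₂H₅Cl] = 0.853 × e^(-0.87)
Step 4: [C₂H₅Cl] = 0.853 × 0.418952 = 0.3574 M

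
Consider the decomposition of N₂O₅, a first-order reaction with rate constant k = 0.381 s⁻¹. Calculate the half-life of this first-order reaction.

1.819 s

Step 1: For a first-order reaction, t₁/₂ = ln(2)/k
Step 2: t₁/₂ = ln(2)/0.381
Step 3: t₁/₂ = 0.6931/0.381 = 1.819 s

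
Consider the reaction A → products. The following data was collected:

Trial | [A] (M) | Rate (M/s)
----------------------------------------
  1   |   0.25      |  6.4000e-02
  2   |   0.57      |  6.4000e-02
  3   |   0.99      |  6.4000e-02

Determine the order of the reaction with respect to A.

zeroth order (0)

Step 1: Compare trials - when concentration changes, rate stays constant.
Step 2: rate₂/rate₁ = 6.4000e-02/6.4000e-02 = 1
Step 3: [A]₂/[A]₁ = 0.57/0.25 = 2.28
Step 4: Since rate ratio ≈ (conc ratio)^0, the reaction is zeroth order.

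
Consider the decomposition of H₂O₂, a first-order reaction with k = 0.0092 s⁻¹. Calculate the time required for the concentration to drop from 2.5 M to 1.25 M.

75.34 s

Step 1: For first-order: t = ln([H₂O₂]₀/[H₂O₂])/k
Step 2: t = ln(2.5/1.25)/0.0092
Step 3: t = ln(2)/0.0092
Step 4: t = 0.6931/0.0092 = 75.34 s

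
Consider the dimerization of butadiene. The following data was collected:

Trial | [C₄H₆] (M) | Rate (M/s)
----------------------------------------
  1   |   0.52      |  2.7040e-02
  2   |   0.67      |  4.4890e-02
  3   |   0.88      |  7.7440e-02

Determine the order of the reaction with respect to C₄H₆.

second order (2)

Step 1: Compare trials to find order n where rate₂/rate₁ = ([C₄H₆]₂/[C₄H₆]₁)^n
Step 2: rate₂/rate₁ = 4.4890e-02/2.7040e-02 = 1.66
Step 3: [C₄H₆]₂/[C₄H₆]₁ = 0.67/0.52 = 1.288
Step 4: n = ln(1.66)/ln(1.288) = 2.00 ≈ 2
Step 5: The reaction is second order in C₄H₆.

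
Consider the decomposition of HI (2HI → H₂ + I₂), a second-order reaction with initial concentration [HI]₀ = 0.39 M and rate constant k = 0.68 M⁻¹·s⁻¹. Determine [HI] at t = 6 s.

0.1505 M

Step 1: For a second-order reaction: 1/[HI] = 1/[HI]₀ + kt
Step 2: 1/[HI] = 1/0.39 + 0.68 × 6
Step 3: 1/[HI] = 2.564 + 4.08 = 6.644
Step 4: [HI] = 1/6.644 = 0.1505 M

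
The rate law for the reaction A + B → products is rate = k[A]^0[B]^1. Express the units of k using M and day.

day⁻¹

Step 1: Overall order = 0 + 1 = 1.
Step 2: rate has units M·day⁻¹; [A]^0[B]^1 has units M^1.
Step 3: k = rate/([A]^0[B]^1), so units of k = M^(1-1)·day⁻¹ = day⁻¹.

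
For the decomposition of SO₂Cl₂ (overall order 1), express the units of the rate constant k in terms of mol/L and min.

min⁻¹

Step 1: For overall order n, rate = k × (concentration)^n.
Step 2: Rate has units mol/L·min⁻¹; concentration term has units (mol/L)^1.
Step 3: k = rate / (concentration)^n, so units of k = (mol/L)^(1-1)·min⁻¹ = min⁻¹.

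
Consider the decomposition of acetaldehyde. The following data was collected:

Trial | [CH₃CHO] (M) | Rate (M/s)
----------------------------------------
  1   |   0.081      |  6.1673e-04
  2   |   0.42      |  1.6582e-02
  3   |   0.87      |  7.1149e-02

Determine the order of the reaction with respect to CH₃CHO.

second order (2)

Step 1: Compare trials to find order n where rate₂/rate₁ = ([CH₃CHO]₂/[CH₃CHO]₁)^n
Step 2: rate₂/rate₁ = 1.6582e-02/6.1673e-04 = 26.89
Step 3: [CH₃CHO]₂/[CH₃CHO]₁ = 0.42/0.081 = 5.185
Step 4: n = ln(26.89)/ln(5.185) = 2.00 ≈ 2
Step 5: The reaction is second order in CH₃CHO.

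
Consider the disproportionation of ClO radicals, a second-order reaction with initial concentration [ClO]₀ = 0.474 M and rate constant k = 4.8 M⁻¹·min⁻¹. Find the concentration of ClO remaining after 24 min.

0.008524 M

Step 1: For a second-order reaction: 1/[ClO] = 1/[ClO]₀ + kt
Step 2: 1/[ClO] = 1/0.474 + 4.8 × 24
Step 3: 1/[ClO] = 2.11 + 115.2 = 117.3
Step 4: [ClO] = 1/117.3 = 0.008524 M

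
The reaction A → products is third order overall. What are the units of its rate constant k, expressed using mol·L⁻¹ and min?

(mol·L⁻¹)⁻²·min⁻¹

Step 1: For overall order n, rate = k × (concentration)^n.
Step 2: Rate has units mol·L⁻¹·min⁻¹; concentration term has units (mol·L⁻¹)^3.
Step 3: k = rate / (concentration)^n, so units of k = (mol·L⁻¹)^(1-3)·min⁻¹ = (mol·L⁻¹)⁻²·min⁻¹.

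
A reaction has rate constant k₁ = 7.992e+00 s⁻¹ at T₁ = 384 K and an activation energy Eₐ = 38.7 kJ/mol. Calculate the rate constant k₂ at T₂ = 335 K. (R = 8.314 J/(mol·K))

1.357e+00 s⁻¹

Step 1: Use the two-temperature Arrhenius form: ln(k₂/k₁) = -Eₐ/R × (1/T₂ - 1/T₁)
Step 2: Convert Eₐ to J/mol: 38.7 kJ/mol = 38700 J/mol
Step 3: 1/T₂ - 1/T₁ = 1/335 - 1/384 = 3.809080e-04 K⁻¹
Step 4: ln(k₂/k₁) = -38700/8.314 × 3.809080e-04 = -1.77305
Step 5: k₂ = k₁ × exp(-1.77305) = 7.992e+00 × 1.69814e-01 = 1.357e+00 s⁻¹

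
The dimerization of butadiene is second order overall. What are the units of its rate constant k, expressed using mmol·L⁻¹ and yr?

(mmol·L⁻¹)⁻¹·yr⁻¹

Step 1: For overall order n, rate = k × (concentration)^n.
Step 2: Rate has units mmol·L⁻¹·yr⁻¹; concentration term has units (mmol·L⁻¹)^2.
Step 3: k = rate / (concentration)^n, so units of k = (mmol·L⁻¹)^(1-2)·yr⁻¹ = (mmol·L⁻¹)⁻¹·yr⁻¹.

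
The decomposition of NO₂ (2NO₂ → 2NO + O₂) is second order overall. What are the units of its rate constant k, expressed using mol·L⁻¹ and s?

(mol·L⁻¹)⁻¹·s⁻¹

Step 1: For overall order n, rate = k × (concentration)^n.
Step 2: Rate has units mol·L⁻¹·s⁻¹; concentration term has units (mol·L⁻¹)^2.
Step 3: k = rate / (concentration)^n, so units of k = (mol·L⁻¹)^(1-2)·s⁻¹ = (mol·L⁻¹)⁻¹·s⁻¹.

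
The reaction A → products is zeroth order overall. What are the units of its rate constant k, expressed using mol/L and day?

mol/L·day⁻¹

Step 1: For overall order n, rate = k × (concentration)^n.
Step 2: Rate has units mol/L·day⁻¹; concentration term has units (mol/L)^0.
Step 3: k = rate / (concentration)^n, so units of k = (mol/L)^(1-0)·day⁻¹ = mol/L·day⁻¹.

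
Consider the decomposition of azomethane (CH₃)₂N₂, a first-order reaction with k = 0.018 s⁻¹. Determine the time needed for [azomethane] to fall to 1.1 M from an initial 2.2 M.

38.51 s

Step 1: For first-order: t = ln([azomethane]₀/[azomethane])/k
Step 2: t = ln(2.2/1.1)/0.018
Step 3: t = ln(2)/0.018
Step 4: t = 0.6931/0.018 = 38.51 s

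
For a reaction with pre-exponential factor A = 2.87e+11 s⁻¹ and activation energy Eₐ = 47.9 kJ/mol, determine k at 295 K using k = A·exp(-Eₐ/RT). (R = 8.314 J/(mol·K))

9.46e+02 s⁻¹

Step 1: Use the Arrhenius equation: k = A × exp(-Eₐ/RT)
Step 2: Convert Eₐ to J/mol: 47.9 kJ/mol = 47900 J/mol
Step 3: Calculate the exponent: -Eₐ/(RT) = -47900/(8.314 × 295) = -19.53006
Step 4: k = 2.87e+11 × exp(-19.53006)
Step 5: k = 2.87e+11 × 3.29764e-09 = 9.4642e+02 s⁻¹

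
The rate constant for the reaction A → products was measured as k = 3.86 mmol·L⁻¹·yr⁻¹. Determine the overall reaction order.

zeroth order (0)

Step 1: The units of k for an nth-order reaction are (concentration)^(1-n)·(time)⁻¹.
Step 2: Here k has units mmol·L⁻¹·yr⁻¹, so the concentration exponent is 1.
Step 3: 1 - n = 1 ⇒ n = 0. The reaction is zeroth order.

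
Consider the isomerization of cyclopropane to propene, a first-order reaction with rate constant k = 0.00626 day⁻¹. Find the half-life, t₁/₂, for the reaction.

110.7 day

Step 1: For a first-order reaction, t₁/₂ = ln(2)/k
Step 2: t₁/₂ = ln(2)/0.00626
Step 3: t₁/₂ = 0.6931/0.00626 = 110.7 day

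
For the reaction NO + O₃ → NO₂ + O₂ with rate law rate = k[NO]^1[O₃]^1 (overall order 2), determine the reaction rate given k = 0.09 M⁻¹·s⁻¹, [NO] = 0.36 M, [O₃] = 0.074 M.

0.002398 M/s

Step 1: The rate law is rate = k[NO]^1[O₃]^1, overall order = 1+1 = 2
Step 2: Substitute values: rate = 0.09 × (0.36)^1 × (0.074)^1
Step 3: rate = 0.09 × 0.36 × 0.074 = 0.0023976 M/s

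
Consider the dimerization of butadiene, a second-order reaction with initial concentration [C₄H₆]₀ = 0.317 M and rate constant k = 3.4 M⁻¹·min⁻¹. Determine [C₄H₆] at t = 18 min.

0.01554 M

Step 1: For a second-order reaction: 1/[C₄H₆] = 1/[C₄H₆]₀ + kt
Step 2: 1/[C₄H₆] = 1/0.317 + 3.4 × 18
Step 3: 1/[C₄H₆] = 3.155 + 61.2 = 64.35
Step 4: [C₄H₆] = 1/64.35 = 0.01554 M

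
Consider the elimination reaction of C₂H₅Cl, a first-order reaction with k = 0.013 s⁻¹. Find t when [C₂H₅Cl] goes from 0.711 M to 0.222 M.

89.54 s

Step 1: For first-order: t = ln([C₂H₅Cl]₀/[C₂H₅Cl])/k
Step 2: t = ln(0.711/0.222)/0.013
Step 3: t = ln(3.203)/0.013
Step 4: t = 1.164/0.013 = 89.54 s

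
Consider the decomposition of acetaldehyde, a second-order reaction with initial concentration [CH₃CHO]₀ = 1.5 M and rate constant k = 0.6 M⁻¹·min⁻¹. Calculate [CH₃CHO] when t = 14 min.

0.1103 M

Step 1: For a second-order reaction: 1/[CH₃CHO] = 1/[CH₃CHO]₀ + kt
Step 2: 1/[CH₃CHO] = 1/1.5 + 0.6 × 14
Step 3: 1/[CH₃CHO] = 0.6667 + 8.4 = 9.067
Step 4: [CH₃CHO] = 1/9.067 = 0.1103 M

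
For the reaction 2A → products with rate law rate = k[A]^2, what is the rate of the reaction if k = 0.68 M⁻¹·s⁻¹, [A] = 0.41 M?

0.1143 M/s

Step 1: Identify the rate law: rate = k[A]^2
Step 2: Substitute values: rate = 0.68 × (0.41)^2
Step 3: Calculate: rate = 0.68 × 0.1681 = 0.114308 M/s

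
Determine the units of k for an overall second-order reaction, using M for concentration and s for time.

M⁻¹·s⁻¹

Step 1: For overall order n, rate = k × (concentration)^n.
Step 2: Rate has units M·s⁻¹; concentration term has units M^2.
Step 3: k = rate / (concentration)^n, so units of k = M^(1-2)·s⁻¹ = M⁻¹·s⁻¹.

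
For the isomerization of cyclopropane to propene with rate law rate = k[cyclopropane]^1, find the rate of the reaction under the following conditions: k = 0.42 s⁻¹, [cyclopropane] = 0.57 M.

0.2394 M/s

Step 1: Identify the rate law: rate = k[cyclopropane]^1
Step 2: Substitute values: rate = 0.42 × (0.57)^1
Step 3: Calculate: rate = 0.42 × 0.57 = 0.2394 M/s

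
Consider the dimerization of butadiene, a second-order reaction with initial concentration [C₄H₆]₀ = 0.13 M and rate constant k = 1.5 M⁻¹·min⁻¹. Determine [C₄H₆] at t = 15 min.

0.03312 M

Step 1: For a second-order reaction: 1/[C₄H₆] = 1/[C₄H₆]₀ + kt
Step 2: 1/[C₄H₆] = 1/0.13 + 1.5 × 15
Step 3: 1/[C₄H₆] = 7.692 + 22.5 = 30.19
Step 4: [C₄H₆] = 1/30.19 = 0.03312 M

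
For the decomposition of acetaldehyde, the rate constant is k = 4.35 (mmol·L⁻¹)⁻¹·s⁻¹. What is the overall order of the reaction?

second order (2)

Step 1: The units of k for an nth-order reaction are (concentration)^(1-n)·(time)⁻¹.
Step 2: Here k has units (mmol·L⁻¹)⁻¹·s⁻¹, so the concentration exponent is -1.
Step 3: 1 - n = -1 ⇒ n = 2. The reaction is second order.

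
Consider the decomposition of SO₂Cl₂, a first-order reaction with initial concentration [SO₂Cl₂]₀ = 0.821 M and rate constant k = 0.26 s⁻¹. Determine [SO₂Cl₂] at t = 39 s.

3.24e-05 M

Step 1: For a first-order reaction: [SO₂Cl₂] = [SO₂Cl₂]₀ × e^(-kt)
Step 2: [SO₂Cl₂] = 0.821 × e^(-0.26 × 39)
Step 3: [SO₂Cl₂] = 0.821 × e^(-10.14)
Step 4: [SO₂Cl₂] = 0.821 × 3.94688e-05 = 3.24e-05 M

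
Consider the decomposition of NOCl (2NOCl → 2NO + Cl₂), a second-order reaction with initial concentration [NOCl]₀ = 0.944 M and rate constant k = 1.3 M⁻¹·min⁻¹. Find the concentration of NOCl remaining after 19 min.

0.03882 M

Step 1: For a second-order reaction: 1/[NOCl] = 1/[NOCl]₀ + kt
Step 2: 1/[NOCl] = 1/0.944 + 1.3 × 19
Step 3: 1/[NOCl] = 1.059 + 24.7 = 25.76
Step 4: [NOCl] = 1/25.76 = 0.03882 M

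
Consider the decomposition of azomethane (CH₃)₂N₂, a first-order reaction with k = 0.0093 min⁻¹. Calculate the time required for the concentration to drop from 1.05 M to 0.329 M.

124.8 min

Step 1: For first-order: t = ln([azomethane]₀/[azomethane])/k
Step 2: t = ln(1.05/0.329)/0.0093
Step 3: t = ln(3.191)/0.0093
Step 4: t = 1.16/0.0093 = 124.8 min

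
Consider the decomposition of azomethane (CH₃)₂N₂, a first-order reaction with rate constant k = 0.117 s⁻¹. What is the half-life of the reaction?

5.924 s

Step 1: For a first-order reaction, t₁/₂ = ln(2)/k
Step 2: t₁/₂ = ln(2)/0.117
Step 3: t₁/₂ = 0.6931/0.117 = 5.924 s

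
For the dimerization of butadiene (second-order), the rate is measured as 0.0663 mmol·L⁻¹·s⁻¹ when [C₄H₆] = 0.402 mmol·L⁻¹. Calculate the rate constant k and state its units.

0.4103 (mmol·L⁻¹)⁻¹·s⁻¹

Step 1: rate = k[C₄H₆]^2, so k = rate / [C₄H₆]^2.
Step 2: k = 0.0663 / (0.402)^2 = 0.0663 / 0.1616.
Step 3: k = 0.4103 (mmol·L⁻¹)⁻¹·s⁻¹.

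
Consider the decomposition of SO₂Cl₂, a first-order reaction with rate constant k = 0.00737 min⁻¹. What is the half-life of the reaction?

94.05 min

Step 1: For a first-order reaction, t₁/₂ = ln(2)/k
Step 2: t₁/₂ = ln(2)/0.00737
Step 3: t₁/₂ = 0.6931/0.00737 = 94.05 min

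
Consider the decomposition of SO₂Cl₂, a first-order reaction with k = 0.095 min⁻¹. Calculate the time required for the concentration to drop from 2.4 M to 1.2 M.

7.296 min

Step 1: For first-order: t = ln([SO₂Cl₂]₀/[SO₂Cl₂])/k
Step 2: t = ln(2.4/1.2)/0.095
Step 3: t = ln(2)/0.095
Step 4: t = 0.6931/0.095 = 7.296 min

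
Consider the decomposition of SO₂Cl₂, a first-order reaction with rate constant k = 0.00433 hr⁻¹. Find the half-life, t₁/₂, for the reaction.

160.1 hr

Step 1: For a first-order reaction, t₁/₂ = ln(2)/k
Step 2: t₁/₂ = ln(2)/0.00433
Step 3: t₁/₂ = 0.6931/0.00433 = 160.1 hr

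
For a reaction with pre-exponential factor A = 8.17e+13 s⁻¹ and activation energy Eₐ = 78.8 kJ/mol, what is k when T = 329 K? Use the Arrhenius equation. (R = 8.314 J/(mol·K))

2.52e+01 s⁻¹

Step 1: Use the Arrhenius equation: k = A × exp(-Eₐ/RT)
Step 2: Convert Eₐ to J/mol: 78.8 kJ/mol = 78800 J/mol
Step 3: Calculate the exponent: -Eₐ/(RT) = -78800/(8.314 × 329) = -28.80848
Step 4: k = 8.17e+13 × exp(-28.80848)
Step 5: k = 8.17e+13 × 3.08061e-13 = 2.5169e+01 s⁻¹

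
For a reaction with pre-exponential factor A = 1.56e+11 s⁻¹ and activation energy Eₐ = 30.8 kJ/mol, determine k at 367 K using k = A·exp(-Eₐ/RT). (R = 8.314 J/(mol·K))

6.45e+06 s⁻¹

Step 1: Use the Arrhenius equation: k = A × exp(-Eₐ/RT)
Step 2: Convert Eₐ to J/mol: 30.8 kJ/mol = 30800 J/mol
Step 3: Calculate the exponent: -Eₐ/(RT) = -30800/(8.314 × 367) = -10.09426
Step 4: k = 1.56e+11 × exp(-10.09426)
Step 5: k = 1.56e+11 × 4.13160e-05 = 6.4453e+06 s⁻¹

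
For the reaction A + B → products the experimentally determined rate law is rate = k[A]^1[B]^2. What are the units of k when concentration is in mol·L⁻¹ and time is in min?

(mol·L⁻¹)⁻²·min⁻¹

Step 1: Overall order = 1 + 2 = 3.
Step 2: rate has units mol·L⁻¹·min⁻¹; [A]^1[B]^2 has units (mol·L⁻¹)^3.
Step 3: k = rate/([A]^1[B]^2), so units of k = (mol·L⁻¹)^(1-3)·min⁻¹ = (mol·L⁻¹)⁻²·min⁻¹.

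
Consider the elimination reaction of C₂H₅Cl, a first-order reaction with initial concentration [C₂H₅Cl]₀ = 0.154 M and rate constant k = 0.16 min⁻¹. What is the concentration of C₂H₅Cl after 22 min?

0.004558 M

Step 1: For a first-order reaction: [C₂H₅Cl] = [C₂H₅Cl]₀ × e^(-kt)
Step 2: [C₂H₅Cl] = 0.154 × e^(-0.16 × 22)
Step 3: [C₂H₅Cl] = 0.154 × e^(-3.52)
Step 4: [C₂H₅Cl] = 0.154 × 0.0295994 = 0.004558 M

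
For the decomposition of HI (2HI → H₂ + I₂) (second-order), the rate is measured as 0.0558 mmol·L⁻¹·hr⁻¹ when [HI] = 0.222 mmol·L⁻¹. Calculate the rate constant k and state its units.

1.132 (mmol·L⁻¹)⁻¹·hr⁻¹

Step 1: rate = k[HI]^2, so k = rate / [HI]^2.
Step 2: k = 0.0558 / (0.222)^2 = 0.0558 / 0.04928.
Step 3: k = 1.132 (mmol·L⁻¹)⁻¹·hr⁻¹.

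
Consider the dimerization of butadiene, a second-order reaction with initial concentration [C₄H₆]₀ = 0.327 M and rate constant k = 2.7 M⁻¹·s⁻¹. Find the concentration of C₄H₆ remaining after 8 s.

0.04055 M

Step 1: For a second-order reaction: 1/[C₄H₆] = 1/[C₄H₆]₀ + kt
Step 2: 1/[C₄H₆] = 1/0.327 + 2.7 × 8
Step 3: 1/[C₄H₆] = 3.058 + 21.6 = 24.66
Step 4: [C₄H₆] = 1/24.66 = 0.04055 M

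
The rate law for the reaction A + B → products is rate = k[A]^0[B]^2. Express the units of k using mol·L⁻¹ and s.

(mol·L⁻¹)⁻¹·s⁻¹

Step 1: Overall order = 0 + 2 = 2.
Step 2: rate has units mol·L⁻¹·s⁻¹; [A]^0[B]^2 has units (mol·L⁻¹)^2.
Step 3: k = rate/([A]^0[B]^2), so units of k = (mol·L⁻¹)^(1-2)·s⁻¹ = (mol·L⁻¹)⁻¹·s⁻¹.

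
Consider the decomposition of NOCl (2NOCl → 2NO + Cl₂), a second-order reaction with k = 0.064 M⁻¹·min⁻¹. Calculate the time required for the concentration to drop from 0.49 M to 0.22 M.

39.13 min

Step 1: For second-order: t = (1/[NOCl] - 1/[NOCl]₀)/k
Step 2: t = (1/0.22 - 1/0.49)/0.064
Step 3: t = (4.545 - 2.041)/0.064
Step 4: t = 2.505/0.064 = 39.13 min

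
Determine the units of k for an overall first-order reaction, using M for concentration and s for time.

s⁻¹

Step 1: For overall order n, rate = k × (concentration)^n.
Step 2: Rate has units M·s⁻¹; concentration term has units M^1.
Step 3: k = rate / (concentration)^n, so units of k = M^(1-1)·s⁻¹ = s⁻¹.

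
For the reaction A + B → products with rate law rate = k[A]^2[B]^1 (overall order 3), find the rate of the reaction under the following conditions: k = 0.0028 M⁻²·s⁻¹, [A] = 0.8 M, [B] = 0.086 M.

0.0001541 M/s

Step 1: The rate law is rate = k[A]^2[B]^1, overall order = 2+1 = 3
Step 2: Substitute values: rate = 0.0028 × (0.8)^2 × (0.086)^1
Step 3: rate = 0.0028 × 0.64 × 0.086 = 0.000154112 M/s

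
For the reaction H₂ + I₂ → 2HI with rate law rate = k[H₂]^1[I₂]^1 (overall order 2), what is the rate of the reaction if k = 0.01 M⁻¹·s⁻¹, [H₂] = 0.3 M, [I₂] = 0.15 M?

0.00045 M/s

Step 1: The rate law is rate = k[H₂]^1[I₂]^1, overall order = 1+1 = 2
Step 2: Substitute values: rate = 0.01 × (0.3)^1 × (0.15)^1
Step 3: rate = 0.01 × 0.3 × 0.15 = 0.00045 M/s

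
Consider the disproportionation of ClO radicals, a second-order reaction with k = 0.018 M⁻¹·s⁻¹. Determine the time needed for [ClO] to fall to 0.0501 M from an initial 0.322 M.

936.4 s

Step 1: For second-order: t = (1/[ClO] - 1/[ClO]₀)/k
Step 2: t = (1/0.0501 - 1/0.322)/0.018
Step 3: t = (19.96 - 3.106)/0.018
Step 4: t = 16.85/0.018 = 936.4 s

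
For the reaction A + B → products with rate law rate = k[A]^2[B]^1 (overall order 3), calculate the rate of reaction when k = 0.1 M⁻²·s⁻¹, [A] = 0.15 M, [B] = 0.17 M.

0.0003825 M/s

Step 1: The rate law is rate = k[A]^2[B]^1, overall order = 2+1 = 3
Step 2: Substitute values: rate = 0.1 × (0.15)^2 × (0.17)^1
Step 3: rate = 0.1 × 0.0225 × 0.17 = 0.0003825 M/s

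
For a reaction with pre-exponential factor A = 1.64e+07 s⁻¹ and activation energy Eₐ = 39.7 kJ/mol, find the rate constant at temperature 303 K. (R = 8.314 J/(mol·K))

2.35e+00 s⁻¹

Step 1: Use the Arrhenius equation: k = A × exp(-Eₐ/RT)
Step 2: Convert Eₐ to J/mol: 39.7 kJ/mol = 39700 J/mol
Step 3: Calculate the exponent: -Eₐ/(RT) = -39700/(8.314 × 303) = -15.75933
Step 4: k = 1.64e+07 × exp(-15.75933)
Step 5: k = 1.64e+07 × 1.43156e-07 = 2.3478e+00 s⁻¹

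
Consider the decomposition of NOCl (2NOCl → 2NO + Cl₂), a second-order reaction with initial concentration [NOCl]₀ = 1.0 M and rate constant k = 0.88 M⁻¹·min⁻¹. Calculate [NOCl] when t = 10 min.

0.102 M

Step 1: For a second-order reaction: 1/[NOCl] = 1/[NOCl]₀ + kt
Step 2: 1/[NOCl] = 1/1.0 + 0.88 × 10
Step 3: 1/[NOCl] = 1 + 8.8 = 9.8
Step 4: [NOCl] = 1/9.8 = 0.102 M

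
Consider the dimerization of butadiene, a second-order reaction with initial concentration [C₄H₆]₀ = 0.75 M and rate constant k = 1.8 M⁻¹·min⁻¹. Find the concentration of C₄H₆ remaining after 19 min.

0.02814 M

Step 1: For a second-order reaction: 1/[C₄H₆] = 1/[C₄H₆]₀ + kt
Step 2: 1/[C₄H₆] = 1/0.75 + 1.8 × 19
Step 3: 1/[C₄H₆] = 1.333 + 34.2 = 35.53
Step 4: [C₄H₆] = 1/35.53 = 0.02814 M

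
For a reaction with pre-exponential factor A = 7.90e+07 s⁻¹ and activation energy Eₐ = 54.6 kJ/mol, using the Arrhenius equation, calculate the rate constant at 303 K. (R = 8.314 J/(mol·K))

3.05e-02 s⁻¹

Step 1: Use the Arrhenius equation: k = A × exp(-Eₐ/RT)
Step 2: Convert Eₐ to J/mol: 54.6 kJ/mol = 54600 J/mol
Step 3: Calculate the exponent: -Eₐ/(RT) = -54600/(8.314 × 303) = -21.67405
Step 4: k = 7.90e+07 × exp(-21.67405)
Step 5: k = 7.90e+07 × 3.86438e-10 = 3.0529e-02 s⁻¹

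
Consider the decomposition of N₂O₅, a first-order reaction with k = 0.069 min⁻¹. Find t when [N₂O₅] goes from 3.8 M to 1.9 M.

10.05 min

Step 1: For first-order: t = ln([N₂O₅]₀/[N₂O₅])/k
Step 2: t = ln(3.8/1.9)/0.069
Step 3: t = ln(2)/0.069
Step 4: t = 0.6931/0.069 = 10.05 min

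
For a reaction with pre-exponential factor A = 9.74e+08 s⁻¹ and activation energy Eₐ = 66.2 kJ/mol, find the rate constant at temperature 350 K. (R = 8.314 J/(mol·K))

1.28e-01 s⁻¹

Step 1: Use the Arrhenius equation: k = A × exp(-Eₐ/RT)
Step 2: Convert Eₐ to J/mol: 66.2 kJ/mol = 66200 J/mol
Step 3: Calculate the exponent: -Eₐ/(RT) = -66200/(8.314 × 350) = -22.74992
Step 4: k = 9.74e+08 × exp(-22.74992)
Step 5: k = 9.74e+08 × 1.31776e-10 = 1.2835e-01 s⁻¹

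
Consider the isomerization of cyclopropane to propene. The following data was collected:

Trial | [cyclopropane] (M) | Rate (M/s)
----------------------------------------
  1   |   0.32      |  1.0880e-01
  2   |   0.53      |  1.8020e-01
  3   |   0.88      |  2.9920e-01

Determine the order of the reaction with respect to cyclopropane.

first order (1)

Step 1: Compare trials to find order n where rate₂/rate₁ = ([cyclopropane]₂/[cyclopropane]₁)^n
Step 2: rate₂/rate₁ = 1.8020e-01/1.0880e-01 = 1.656
Step 3: [cyclopropane]₂/[cyclopropane]₁ = 0.53/0.32 = 1.656
Step 4: n = ln(1.656)/ln(1.656) = 1.00 ≈ 1
Step 5: The reaction is first order in cyclopropane.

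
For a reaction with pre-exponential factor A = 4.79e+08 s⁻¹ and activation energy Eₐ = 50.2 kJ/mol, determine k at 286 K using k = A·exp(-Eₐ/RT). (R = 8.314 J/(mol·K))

3.25e-01 s⁻¹

Step 1: Use the Arrhenius equation: k = A × exp(-Eₐ/RT)
Step 2: Convert Eₐ to J/mol: 50.2 kJ/mol = 50200 J/mol
Step 3: Calculate the exponent: -Eₐ/(RT) = -50200/(8.314 × 286) = -21.11192
Step 4: k = 4.79e+08 × exp(-21.11192)
Step 5: k = 4.79e+08 × 6.77969e-10 = 3.2475e-01 s⁻¹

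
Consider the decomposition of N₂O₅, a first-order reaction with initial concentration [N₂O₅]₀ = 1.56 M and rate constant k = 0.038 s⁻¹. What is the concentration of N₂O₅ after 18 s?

0.7872 M

Step 1: For a first-order reaction: [N₂O₅] = [N₂O₅]₀ × e^(-kt)
Step 2: [N₂O₅] = 1.56 × e^(-0.038 × 18)
Step 3: [N₂O₅] = 1.56 × e^(-0.684)
Step 4: [N₂O₅] = 1.56 × 0.504595 = 0.7872 M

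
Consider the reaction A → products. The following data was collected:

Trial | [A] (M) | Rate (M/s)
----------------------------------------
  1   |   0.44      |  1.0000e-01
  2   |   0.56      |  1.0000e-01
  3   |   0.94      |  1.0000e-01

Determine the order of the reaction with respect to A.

zeroth order (0)

Step 1: Compare trials - when concentration changes, rate stays constant.
Step 2: rate₂/rate₁ = 1.0000e-01/1.0000e-01 = 1
Step 3: [A]₂/[A]₁ = 0.56/0.44 = 1.273
Step 4: Since rate ratio ≈ (conc ratio)^0, the reaction is zeroth order.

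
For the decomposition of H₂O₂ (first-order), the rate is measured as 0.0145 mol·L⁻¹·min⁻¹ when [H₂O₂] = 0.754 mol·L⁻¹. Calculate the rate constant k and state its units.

0.01923 min⁻¹

Step 1: rate = k[H₂O₂]^1, so k = rate / [H₂O₂]^1.
Step 2: k = 0.0145 / (0.754)^1 = 0.0145 / 0.754.
Step 3: k = 0.01923 min⁻¹.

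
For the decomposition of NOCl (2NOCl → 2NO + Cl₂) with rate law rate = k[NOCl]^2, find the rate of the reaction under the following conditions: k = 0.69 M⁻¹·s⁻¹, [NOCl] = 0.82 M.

0.464 M/s

Step 1: Identify the rate law: rate = k[NOCl]^2
Step 2: Substitute values: rate = 0.69 × (0.82)^2
Step 3: Calculate: rate = 0.69 × 0.6724 = 0.463956 M/s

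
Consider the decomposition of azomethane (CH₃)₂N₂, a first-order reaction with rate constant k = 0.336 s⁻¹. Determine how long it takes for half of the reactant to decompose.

2.063 s

Step 1: For a first-order reaction, t₁/₂ = ln(2)/k
Step 2: t₁/₂ = ln(2)/0.336
Step 3: t₁/₂ = 0.6931/0.336 = 2.063 s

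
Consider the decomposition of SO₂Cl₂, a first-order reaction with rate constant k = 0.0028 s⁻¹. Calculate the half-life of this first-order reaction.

247.6 s

Step 1: For a first-order reaction, t₁/₂ = ln(2)/k
Step 2: t₁/₂ = ln(2)/0.0028
Step 3: t₁/₂ = 0.6931/0.0028 = 247.6 s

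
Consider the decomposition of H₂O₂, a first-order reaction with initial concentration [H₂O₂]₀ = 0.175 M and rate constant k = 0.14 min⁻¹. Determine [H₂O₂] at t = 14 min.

0.02465 M

Step 1: For a first-order reaction: [H₂O₂] = [H₂O₂]₀ × e^(-kt)
Step 2: [H₂O₂] = 0.175 × e^(-0.14 × 14)
Step 3: [H₂O₂] = 0.175 × e^(-1.96)
Step 4: [H₂O₂] = 0.175 × 0.140858 = 0.02465 M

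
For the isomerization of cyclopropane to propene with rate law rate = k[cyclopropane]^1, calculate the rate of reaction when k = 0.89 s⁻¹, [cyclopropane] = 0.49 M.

0.4361 M/s

Step 1: Identify the rate law: rate = k[cyclopropane]^1
Step 2: Substitute values: rate = 0.89 × (0.49)^1
Step 3: Calculate: rate = 0.89 × 0.49 = 0.4361 M/s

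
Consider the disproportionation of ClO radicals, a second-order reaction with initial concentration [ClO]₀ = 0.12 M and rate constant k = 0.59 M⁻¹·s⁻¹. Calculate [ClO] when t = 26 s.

0.04224 M

Step 1: For a second-order reaction: 1/[ClO] = 1/[ClO]₀ + kt
Step 2: 1/[ClO] = 1/0.12 + 0.59 × 26
Step 3: 1/[ClO] = 8.333 + 15.34 = 23.67
Step 4: [ClO] = 1/23.67 = 0.04224 M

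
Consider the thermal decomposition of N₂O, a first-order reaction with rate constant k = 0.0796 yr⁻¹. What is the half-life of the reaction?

8.708 yr

Step 1: For a first-order reaction, t₁/₂ = ln(2)/k
Step 2: t₁/₂ = ln(2)/0.0796
Step 3: t₁/₂ = 0.6931/0.0796 = 8.708 yr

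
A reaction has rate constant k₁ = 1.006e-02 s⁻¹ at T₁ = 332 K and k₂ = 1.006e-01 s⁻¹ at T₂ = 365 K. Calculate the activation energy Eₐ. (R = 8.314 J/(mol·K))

70.3 kJ/mol

Step 1: Use the two-temperature Arrhenius form: ln(k₂/k₁) = -Eₐ/R × (1/T₂ - 1/T₁)
Step 2: ln(k₂/k₁) = ln(1.006e-01/1.006e-02) = ln(10) = 2.30259
Step 3: 1/T₂ - 1/T₁ = 1/365 - 1/332 = -2.723222e-04 K⁻¹
Step 4: Eₐ = -R × ln(k₂/k₁) / (1/T₂ - 1/T₁) = -8.314 × 2.30259 / -2.723222e-04
Step 5: Eₐ = 7.0298e+04 J/mol = 70.3 kJ/mol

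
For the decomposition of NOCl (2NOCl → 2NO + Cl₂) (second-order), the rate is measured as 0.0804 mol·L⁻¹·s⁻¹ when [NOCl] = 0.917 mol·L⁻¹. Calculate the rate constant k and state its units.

0.09561 (mol·L⁻¹)⁻¹·s⁻¹

Step 1: rate = k[NOCl]^2, so k = rate / [NOCl]^2.
Step 2: k = 0.0804 / (0.917)^2 = 0.0804 / 0.8409.
Step 3: k = 0.09561 (mol·L⁻¹)⁻¹·s⁻¹.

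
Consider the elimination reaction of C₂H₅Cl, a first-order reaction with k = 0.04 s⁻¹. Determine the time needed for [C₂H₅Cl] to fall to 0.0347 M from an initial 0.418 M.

62.22 s

Step 1: For first-order: t = ln([C₂H₅Cl]₀/[C₂H₅Cl])/k
Step 2: t = ln(0.418/0.0347)/0.04
Step 3: t = ln(12.05)/0.04
Step 4: t = 2.489/0.04 = 62.22 s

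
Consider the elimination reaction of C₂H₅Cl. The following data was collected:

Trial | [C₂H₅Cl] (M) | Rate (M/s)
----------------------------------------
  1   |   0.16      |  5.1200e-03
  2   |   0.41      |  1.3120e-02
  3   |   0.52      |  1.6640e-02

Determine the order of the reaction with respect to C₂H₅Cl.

first order (1)

Step 1: Compare trials to find order n where rate₂/rate₁ = ([C₂H₅Cl]₂/[C₂H₅Cl]₁)^n
Step 2: rate₂/rate₁ = 1.3120e-02/5.1200e-03 = 2.562
Step 3: [C₂H₅Cl]₂/[C₂H₅Cl]₁ = 0.41/0.16 = 2.562
Step 4: n = ln(2.562)/ln(2.562) = 1.00 ≈ 1
Step 5: The reaction is first order in C₂H₅Cl.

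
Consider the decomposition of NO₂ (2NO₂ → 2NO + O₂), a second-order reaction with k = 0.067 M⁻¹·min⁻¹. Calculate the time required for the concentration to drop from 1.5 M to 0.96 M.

5.597 min

Step 1: For second-order: t = (1/[NO₂] - 1/[NO₂]₀)/k
Step 2: t = (1/0.96 - 1/1.5)/0.067
Step 3: t = (1.042 - 0.6667)/0.067
Step 4: t = 0.375/0.067 = 5.597 min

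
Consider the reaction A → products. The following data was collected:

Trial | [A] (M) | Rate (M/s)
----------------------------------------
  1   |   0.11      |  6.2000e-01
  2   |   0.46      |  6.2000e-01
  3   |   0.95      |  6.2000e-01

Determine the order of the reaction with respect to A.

zeroth order (0)

Step 1: Compare trials - when concentration changes, rate stays constant.
Step 2: rate₂/rate₁ = 6.2000e-01/6.2000e-01 = 1
Step 3: [A]₂/[A]₁ = 0.46/0.11 = 4.182
Step 4: Since rate ratio ≈ (conc ratio)^0, the reaction is zeroth order.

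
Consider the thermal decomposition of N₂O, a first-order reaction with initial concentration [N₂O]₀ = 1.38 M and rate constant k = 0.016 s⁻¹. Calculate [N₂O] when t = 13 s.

1.121 M

Step 1: For a first-order reaction: [N₂O] = [N₂O]₀ × e^(-kt)
Step 2: [N₂O] = 1.38 × e^(-0.016 × 13)
Step 3: [N₂O] = 1.38 × e^(-0.208)
Step 4: [N₂O] = 1.38 × 0.812207 = 1.121 M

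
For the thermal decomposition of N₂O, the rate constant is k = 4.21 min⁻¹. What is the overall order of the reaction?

first order (1)

Step 1: The units of k for an nth-order reaction are (concentration)^(1-n)·(time)⁻¹.
Step 2: Here k has units min⁻¹, so the concentration exponent is 0.
Step 3: 1 - n = 0 ⇒ n = 1. The reaction is first order.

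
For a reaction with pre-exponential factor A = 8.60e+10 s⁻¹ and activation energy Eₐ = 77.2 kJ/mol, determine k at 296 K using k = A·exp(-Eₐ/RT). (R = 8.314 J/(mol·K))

2.04e-03 s⁻¹

Step 1: Use the Arrhenius equation: k = A × exp(-Eₐ/RT)
Step 2: Convert Eₐ to J/mol: 77.2 kJ/mol = 77200 J/mol
Step 3: Calculate the exponent: -Eₐ/(RT) = -77200/(8.314 × 296) = -31.37008
Step 4: k = 8.60e+10 × exp(-31.37008)
Step 5: k = 8.60e+10 × 2.37765e-14 = 2.0448e-03 s⁻¹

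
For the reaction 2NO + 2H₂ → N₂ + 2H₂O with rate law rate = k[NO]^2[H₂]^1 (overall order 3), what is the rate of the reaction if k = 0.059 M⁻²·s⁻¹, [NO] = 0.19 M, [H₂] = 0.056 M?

0.0001193 M/s

Step 1: The rate law is rate = k[NO]^2[H₂]^1, overall order = 2+1 = 3
Step 2: Substitute values: rate = 0.059 × (0.19)^2 × (0.056)^1
Step 3: rate = 0.059 × 0.0361 × 0.056 = 0.000119274 M/s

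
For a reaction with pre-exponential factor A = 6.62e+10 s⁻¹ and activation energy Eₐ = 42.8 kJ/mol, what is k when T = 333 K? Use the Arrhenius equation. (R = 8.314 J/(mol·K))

1.28e+04 s⁻¹

Step 1: Use the Arrhenius equation: k = A × exp(-Eₐ/RT)
Step 2: Convert Eₐ to J/mol: 42.8 kJ/mol = 42800 J/mol
Step 3: Calculate the exponent: -Eₐ/(RT) = -42800/(8.314 × 333) = -15.45929
Step 4: k = 6.62e+10 × exp(-15.45929)
Step 5: k = 6.62e+10 × 1.93248e-07 = 1.2793e+04 s⁻¹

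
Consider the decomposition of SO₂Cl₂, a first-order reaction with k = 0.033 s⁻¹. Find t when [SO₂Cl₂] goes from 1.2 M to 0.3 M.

42.01 s

Step 1: For first-order: t = ln([SO₂Cl₂]₀/[SO₂Cl₂])/k
Step 2: t = ln(1.2/0.3)/0.033
Step 3: t = ln(4)/0.033
Step 4: t = 1.386/0.033 = 42.01 s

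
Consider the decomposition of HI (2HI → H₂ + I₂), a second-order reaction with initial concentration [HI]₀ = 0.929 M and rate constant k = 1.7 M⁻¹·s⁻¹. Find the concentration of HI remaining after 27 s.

0.02129 M

Step 1: For a second-order reaction: 1/[HI] = 1/[HI]₀ + kt
Step 2: 1/[HI] = 1/0.929 + 1.7 × 27
Step 3: 1/[HI] = 1.076 + 45.9 = 46.98
Step 4: [HI] = 1/46.98 = 0.02129 M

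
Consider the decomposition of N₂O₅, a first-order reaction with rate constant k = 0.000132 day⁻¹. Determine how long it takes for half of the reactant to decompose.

5251 day

Step 1: For a first-order reaction, t₁/₂ = ln(2)/k
Step 2: t₁/₂ = ln(2)/0.000132
Step 3: t₁/₂ = 0.6931/0.000132 = 5251 day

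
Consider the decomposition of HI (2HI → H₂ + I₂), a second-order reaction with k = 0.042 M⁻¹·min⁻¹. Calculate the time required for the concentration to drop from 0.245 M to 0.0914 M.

163.3 min

Step 1: For second-order: t = (1/[HI] - 1/[HI]₀)/k
Step 2: t = (1/0.0914 - 1/0.245)/0.042
Step 3: t = (10.94 - 4.082)/0.042
Step 4: t = 6.859/0.042 = 163.3 min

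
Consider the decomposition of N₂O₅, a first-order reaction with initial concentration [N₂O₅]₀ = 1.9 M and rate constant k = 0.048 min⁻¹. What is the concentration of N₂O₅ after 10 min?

1.176 M

Step 1: For a first-order reaction: [N₂O₅] = [N₂O₅]₀ × e^(-kt)
Step 2: [N₂O₅] = 1.9 × e^(-0.048 × 10)
Step 3: [N₂O₅] = 1.9 × e^(-0.48)
Step 4: [N₂O₅] = 1.9 × 0.618783 = 1.176 M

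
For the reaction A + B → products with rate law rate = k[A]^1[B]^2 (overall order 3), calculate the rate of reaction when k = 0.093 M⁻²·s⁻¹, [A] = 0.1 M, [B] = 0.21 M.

0.0004101 M/s

Step 1: The rate law is rate = k[A]^1[B]^2, overall order = 1+2 = 3
Step 2: Substitute values: rate = 0.093 × (0.1)^1 × (0.21)^2
Step 3: rate = 0.093 × 0.1 × 0.0441 = 0.00041013 M/s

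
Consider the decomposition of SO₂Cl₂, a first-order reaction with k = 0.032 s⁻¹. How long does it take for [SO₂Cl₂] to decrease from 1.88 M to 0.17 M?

75.1 s

Step 1: For first-order: t = ln([SO₂Cl₂]₀/[SO₂Cl₂])/k
Step 2: t = ln(1.88/0.17)/0.032
Step 3: t = ln(11.06)/0.032
Step 4: t = 2.403/0.032 = 75.1 s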